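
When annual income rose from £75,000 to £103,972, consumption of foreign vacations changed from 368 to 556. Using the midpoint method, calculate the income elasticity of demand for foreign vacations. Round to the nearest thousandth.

1.257

%ΔQ = (556 − 368)/[(368+556)/2] = 188/462 ≈ 0.4069.
%ΔM = (103,972 − 75,000)/[(75,000+103,972)/2] = 28972/89486 ≈ 0.3238.
E_I = %ΔQ/%ΔM ≈ 1.257.
E_I > 1: normal good (luxury).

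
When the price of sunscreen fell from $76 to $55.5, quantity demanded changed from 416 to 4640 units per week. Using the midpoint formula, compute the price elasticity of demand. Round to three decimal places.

-5.359

%Δq = (4640 − 416)/[(416 + 4640)/2] = 4224/2528 ≈ 1.6709.
%Δp = (55.5 − 76)/[(76 + 55.5)/2] = -20.5/65.75 ≈ -0.3118.
Arc elasticity E = %Δq/%Δp ≈ 1.6709/-0.3118 ≈ -5.359.
|E| > 1: demand is elastic over this range.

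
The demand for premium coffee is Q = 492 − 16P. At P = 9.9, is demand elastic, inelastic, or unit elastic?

inelastic

At P = 9.9, Q = 333.6.
dQ/dP = −16.
Point elasticity E = (dQ/dP)·(P/Q) = -16 × 9.9/333.6 ≈ -0.475.
|E| ≈ 0.475 < 1, so demand is inelastic.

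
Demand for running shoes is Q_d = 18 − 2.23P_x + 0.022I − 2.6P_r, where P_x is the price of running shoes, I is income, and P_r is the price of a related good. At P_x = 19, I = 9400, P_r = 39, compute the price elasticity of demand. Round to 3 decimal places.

First evaluate Q_d: 18 − 2.23(19) + 0.022(9400) − 2.6(39) = 18 − 42.37 + 206.8 − 101.4 = 81.03.
∂Q_d/∂P_x = −2.23, so E_p = (−2.23)·(19/81.03) ≈ -0.523.
|E_p| < 1: demand is inelastic.

-0.523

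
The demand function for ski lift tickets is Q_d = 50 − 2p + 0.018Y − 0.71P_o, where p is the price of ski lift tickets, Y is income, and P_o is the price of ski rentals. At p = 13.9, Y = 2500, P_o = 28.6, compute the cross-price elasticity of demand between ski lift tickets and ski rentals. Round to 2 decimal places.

-0.43

Substituting, Q_d = 50 − 2(13.9) + 0.018(2500) − 0.71(28.6) = 50 − 27.8 + 45 − 20.306 = 46.894.
∂Q_d/∂P_o = −0.71, so E_xy = -0.71·(28.6/46.894) ≈ -0.43.
E_xy < 0: the goods are complements.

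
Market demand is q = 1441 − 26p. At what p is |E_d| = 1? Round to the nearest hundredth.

27.71

For linear demand q = a − bp, E = −bp/(a − bp). |E| = 1 ⇒ bp = a − bp ⇒ p = a/(2b).
p = 1441/(2·26) ≈ 27.71.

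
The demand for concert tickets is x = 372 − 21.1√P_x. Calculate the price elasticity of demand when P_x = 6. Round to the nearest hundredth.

At P_x = 6, x = 320.3158.
dx/dP_x = −21.1/(2√P_x) = −21.1/(2·2.4495).
Point elasticity E = (dx/dP_x)·(P_x/x) = -4.307 × 6/320.3158 ≈ -0.08.
|E| < 1, so demand is inelastic at this price.

-0.08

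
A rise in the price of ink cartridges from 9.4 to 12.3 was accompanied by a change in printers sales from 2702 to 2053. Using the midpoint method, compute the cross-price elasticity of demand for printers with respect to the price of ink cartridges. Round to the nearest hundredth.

-1.02

%ΔQ_x = (2053 − 2702)/[(2702+2053)/2] = -649/2377.5 ≈ -0.2730.
%ΔP_y = (12.3 − 9.4)/[(9.4+12.3)/2] ≈ 0.2673.
E_xy = -0.2730/0.2673 ≈ -1.02.
E_xy < 0, so printers and ink cartridges are complements.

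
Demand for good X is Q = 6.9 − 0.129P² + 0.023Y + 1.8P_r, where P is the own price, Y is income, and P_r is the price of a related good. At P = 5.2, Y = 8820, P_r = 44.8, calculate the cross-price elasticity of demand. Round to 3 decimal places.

At the given point, Q = 6.9 − 0.129(5.2)² + 0.023(8820) + 1.8(44.8) = 6.9 − 3.4882 + 202.86 + 80.64 = 286.9118.
∂Q/∂P_r = +1.8, so E_xy = 1.8·(44.8/286.9118) ≈ 0.281.
E_xy > 0: the goods are substitutes.

0.281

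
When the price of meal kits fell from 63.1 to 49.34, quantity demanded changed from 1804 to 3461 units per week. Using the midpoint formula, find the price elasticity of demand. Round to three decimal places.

%ΔQ = (3461 − 1804)/[(1804 + 3461)/2] = 1657/2632.5 ≈ 0.6294.
%Δp = (49.34 − 63.1)/[(63.1 + 49.34)/2] = -13.76/56.22 ≈ -0.2448.
Arc elasticity E = %ΔQ/%Δp ≈ 0.6294/-0.2448 ≈ -2.572.
|E| > 1: demand is elastic over this range.

-2.572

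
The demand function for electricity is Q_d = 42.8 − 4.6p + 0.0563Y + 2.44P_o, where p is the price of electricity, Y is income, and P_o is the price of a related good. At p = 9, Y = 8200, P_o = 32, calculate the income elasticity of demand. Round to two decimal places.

0.85

Q_d = 42.8 − 4.6(9) + 0.0563(8200) + 2.44(32) = 42.8 − 41.4 + 461.66 + 78.08 = 541.14.
∂Q_d/∂Y = +0.0563, so E_I = 0.0563·(8200/541.14) ≈ 0.85.
E_I ∈ (0,1): normal good (necessity).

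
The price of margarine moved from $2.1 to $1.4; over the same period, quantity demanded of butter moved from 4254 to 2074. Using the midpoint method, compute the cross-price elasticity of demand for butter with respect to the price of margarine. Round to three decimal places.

1.723

%ΔQ_x = (2074 − 4254)/[(4254+2074)/2] = -2180/3164 ≈ -0.6890.
%ΔP_y = (1.4 − 2.1)/[(2.1+1.4)/2] ≈ -0.4000.
E_xy = -0.6890/-0.4000 ≈ 1.723.
E_xy > 0, so butter and margarine are substitutes.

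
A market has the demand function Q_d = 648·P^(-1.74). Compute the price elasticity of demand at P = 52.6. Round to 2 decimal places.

-1.74

For a Cobb–Douglas (constant-elasticity) form Q_d = A·P^α·…, the elasticity with respect to P equals the exponent α at every point.
Here the exponent on P is -1.74, so the price elasticity of demand is -1.74.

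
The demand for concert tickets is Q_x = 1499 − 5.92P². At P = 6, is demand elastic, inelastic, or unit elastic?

inelastic

At P = 6, Q_x = 1285.88.
dQ_x/dP = −2·5.92·P = −71.04.
Point elasticity E = (dQ_x/dP)·(P/Q_x) = -71.04 × 6/1285.88 ≈ -0.331.
|E| ≈ 0.331 < 1, so demand is inelastic.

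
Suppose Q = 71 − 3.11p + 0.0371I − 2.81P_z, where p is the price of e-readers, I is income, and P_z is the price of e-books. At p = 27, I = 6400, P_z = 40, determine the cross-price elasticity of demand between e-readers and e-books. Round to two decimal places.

At the given point, Q = 71 − 3.11(27) + 0.0371(6400) − 2.81(40) = 71 − 83.97 + 237.44 − 112.4 = 112.07.
∂Q/∂P_z = −2.81, so E_xy = -2.81·(40/112.07) ≈ -1.00.
E_xy < 0: the goods are complements.

-1.00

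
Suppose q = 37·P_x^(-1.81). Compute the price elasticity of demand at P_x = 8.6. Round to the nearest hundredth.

-1.81

For a Cobb–Douglas (constant-elasticity) form q = A·P_x^α·…, the elasticity with respect to P_x equals the exponent α at every point.
Here the exponent on P_x is -1.81, so the price elasticity of demand is -1.81.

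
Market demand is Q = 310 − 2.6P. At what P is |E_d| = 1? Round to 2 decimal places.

For linear demand Q = a − bP, E = −bP/(a − bP). |E| = 1 ⇒ bP = a − bP ⇒ P = a/(2b).
P = 310/(2·2.6) ≈ 59.62.

59.62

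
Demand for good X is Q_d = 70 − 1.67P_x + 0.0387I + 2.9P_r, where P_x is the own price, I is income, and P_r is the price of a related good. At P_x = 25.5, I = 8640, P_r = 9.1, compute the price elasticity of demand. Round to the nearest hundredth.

Evaluating quantity at (P_x, I, P_r) gives Q_d = 70 − 1.67(25.5) + 0.0387(8640) + 2.9(9.1) = 70 − 42.585 + 334.368 + 26.39 = 388.173.
∂Q_d/∂P_x = −1.67, so E_p = (−1.67)·(25.5/388.173) ≈ -0.11.
|E_p| < 1: demand is inelastic.

-0.11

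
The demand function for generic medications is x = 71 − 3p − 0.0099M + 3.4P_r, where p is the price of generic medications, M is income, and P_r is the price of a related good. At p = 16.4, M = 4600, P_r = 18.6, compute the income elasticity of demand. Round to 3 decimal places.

At the given point, x = 71 − 3(16.4) − 0.0099(4600) + 3.4(18.6) = 71 − 49.2 − 45.54 + 63.24 = 39.5.
∂x/∂M = −0.0099, so E_I = -0.0099·(4600/39.5) ≈ -1.153.
E_I < 0: inferior good.

-1.153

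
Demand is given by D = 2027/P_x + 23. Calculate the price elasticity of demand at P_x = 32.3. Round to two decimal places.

-0.73

At P_x = 32.3, D = 85.7554.
dD/dP_x = −2027/P_x² = −1.9429.
Point elasticity E = (dD/dP_x)·(P_x/D) = -1.9429 × 32.3/85.7554 ≈ -0.73.
|E| < 1, so demand is inelastic at this price.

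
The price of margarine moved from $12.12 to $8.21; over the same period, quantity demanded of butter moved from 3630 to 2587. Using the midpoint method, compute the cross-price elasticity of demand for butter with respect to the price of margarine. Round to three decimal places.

%ΔQ_x = (2587 − 3630)/[(3630+2587)/2] = -1043/3108.5 ≈ -0.3355.
%ΔP_y = (8.21 − 12.12)/[(12.12+8.21)/2] ≈ -0.3847.
E_xy = -0.3355/-0.3847 ≈ 0.872.
E_xy > 0, so butter and margarine are substitutes.

0.872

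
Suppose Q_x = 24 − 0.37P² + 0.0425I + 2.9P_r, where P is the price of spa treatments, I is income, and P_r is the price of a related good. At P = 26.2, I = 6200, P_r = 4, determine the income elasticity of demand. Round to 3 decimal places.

5.840

At the given point, Q_x = 24 − 0.37(26.2)² + 0.0425(6200) + 2.9(4) = 24 − 253.9828 + 263.5 + 11.6 = 45.1172.
∂Q_x/∂I = +0.0425, so E_I = 0.0425·(6200/45.1172) ≈ 5.840.
E_I > 1: normal good (luxury).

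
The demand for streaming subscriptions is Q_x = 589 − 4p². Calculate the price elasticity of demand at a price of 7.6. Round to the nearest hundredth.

At p = 7.6, Q_x = 357.96.
dQ_x/dp = −2·4·p = −60.8.
Point elasticity E = (dQ_x/dp)·(p/Q_x) = -60.8 × 7.6/357.96 ≈ -1.29.
|E| > 1, so demand is elastic at this price.

-1.29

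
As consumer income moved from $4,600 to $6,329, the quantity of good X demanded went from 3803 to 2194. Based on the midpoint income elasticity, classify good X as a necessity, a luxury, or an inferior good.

inferior

%ΔQ = (2194 − 3803)/[(3803+2194)/2] = -1609/2998.5 ≈ -0.5366.
%ΔI = (6,329 − 4,600)/[(4,600+6,329)/2] = 1729/5464.5 ≈ 0.3164.
E_I = %ΔQ/%ΔI ≈ -1.696.
E_I < 0: inferior good.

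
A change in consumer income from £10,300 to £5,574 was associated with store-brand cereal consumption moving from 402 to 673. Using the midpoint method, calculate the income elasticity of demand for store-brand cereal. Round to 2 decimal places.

-0.85

%ΔQ = (673 − 402)/[(402+673)/2] = 271/537.5 ≈ 0.5042.
%ΔI = (5,574 − 10,300)/[(10,300+5,574)/2] = -4726/7937 ≈ -0.5954.
E_I = %ΔQ/%ΔI ≈ -0.85.
E_I < 0: inferior good.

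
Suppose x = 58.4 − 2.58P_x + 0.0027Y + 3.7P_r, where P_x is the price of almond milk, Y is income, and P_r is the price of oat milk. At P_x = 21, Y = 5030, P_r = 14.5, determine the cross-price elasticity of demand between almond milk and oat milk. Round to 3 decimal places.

0.751

At the given point, x = 58.4 − 2.58(21) + 0.0027(5030) + 3.7(14.5) = 58.4 − 54.18 + 13.581 + 53.65 = 71.451.
∂x/∂P_r = +3.7, so E_xy = 3.7·(14.5/71.451) ≈ 0.751.
E_xy > 0: the goods are substitutes.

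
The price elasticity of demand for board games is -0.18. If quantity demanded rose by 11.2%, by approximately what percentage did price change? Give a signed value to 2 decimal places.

-62.22

%ΔQ ≈ E × %ΔP ⇒ %ΔP = %ΔQ / E = (11.2%)/(-0.18) ≈ -62.22%.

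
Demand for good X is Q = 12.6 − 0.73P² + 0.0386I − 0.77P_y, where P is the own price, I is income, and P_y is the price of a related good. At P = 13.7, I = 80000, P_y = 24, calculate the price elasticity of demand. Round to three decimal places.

Substituting, Q = 12.6 − 0.73(13.7)² + 0.0386(80000) − 0.77(24) = 12.6 − 137.0137 + 3088 − 18.48 = 2945.1063.
∂Q/∂P = −2·0.73·P = -20.002, so E_p = -20.002·(13.7/2945.1063) ≈ -0.093.
|E_p| < 1: demand is inelastic.

-0.093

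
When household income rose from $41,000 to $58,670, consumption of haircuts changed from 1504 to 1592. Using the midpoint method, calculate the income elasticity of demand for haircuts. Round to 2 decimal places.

%ΔQ = (1592 − 1504)/[(1504+1592)/2] = 88/1548 ≈ 0.0568.
%ΔI = (58,670 − 41,000)/[(41,000+58,670)/2] = 17670/49835 ≈ 0.3546.
E_I = %ΔQ/%ΔI ≈ 0.16.
E_I ∈ (0,1): normal good (necessity).

0.16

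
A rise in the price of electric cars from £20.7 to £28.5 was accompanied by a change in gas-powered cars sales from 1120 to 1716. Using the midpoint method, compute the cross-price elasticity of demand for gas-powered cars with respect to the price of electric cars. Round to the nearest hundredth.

1.33

%ΔQ_x = (1716 − 1120)/[(1120+1716)/2] = 596/1418 ≈ 0.4203.
%ΔP_y = (28.5 − 20.7)/[(20.7+28.5)/2] ≈ 0.3171.
E_xy = 0.4203/0.3171 ≈ 1.33.
E_xy > 0, so gas-powered cars and electric cars are substitutes.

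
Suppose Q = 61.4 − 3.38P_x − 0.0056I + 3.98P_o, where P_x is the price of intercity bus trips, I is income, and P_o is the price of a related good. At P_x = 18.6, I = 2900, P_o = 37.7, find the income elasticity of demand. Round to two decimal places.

-0.12

Q = 61.4 − 3.38(18.6) − 0.0056(2900) + 3.98(37.7) = 61.4 − 62.868 − 16.24 + 150.046 = 132.338.
∂Q/∂I = −0.0056, so E_I = -0.0056·(2900/132.338) ≈ -0.12.
E_I < 0: inferior good.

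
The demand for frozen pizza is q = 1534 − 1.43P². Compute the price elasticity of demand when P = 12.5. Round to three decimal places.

At P = 12.5, q = 1310.5625.
dq/dP = −2·1.43·P = −35.75.
Point elasticity E = (dq/dP)·(P/q) = -35.75 × 12.5/1310.5625 ≈ -0.341.
|E| < 1, so demand is inelastic at this price.

-0.341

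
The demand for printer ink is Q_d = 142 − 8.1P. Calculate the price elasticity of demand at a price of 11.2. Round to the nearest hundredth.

-1.77

At P = 11.2, Q_d = 51.28.
dQ_d/dP = −8.1.
Point elasticity E = (dQ_d/dP)·(P/Q_d) = -8.1 × 11.2/51.28 ≈ -1.77.
|E| > 1, so demand is elastic at this price.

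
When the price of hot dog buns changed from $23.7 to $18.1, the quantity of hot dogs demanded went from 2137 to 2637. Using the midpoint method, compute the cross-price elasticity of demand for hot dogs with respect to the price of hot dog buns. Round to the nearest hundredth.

-0.78

%ΔQ_x = (2637 − 2137)/[(2137+2637)/2] = 500/2387 ≈ 0.2095.
%ΔP_y = (18.1 − 23.7)/[(23.7+18.1)/2] ≈ -0.2679.
E_xy = 0.2095/-0.2679 ≈ -0.78.
E_xy < 0, so hot dogs and hot dog buns are complements.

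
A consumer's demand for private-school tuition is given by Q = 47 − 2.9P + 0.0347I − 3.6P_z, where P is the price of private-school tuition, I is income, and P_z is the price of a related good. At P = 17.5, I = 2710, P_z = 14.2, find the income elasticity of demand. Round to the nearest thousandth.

First evaluate Q: 47 − 2.9(17.5) + 0.0347(2710) − 3.6(14.2) = 47 − 50.75 + 94.037 − 51.12 = 39.167.
∂Q/∂I = +0.0347, so E_I = 0.0347·(2710/39.167) ≈ 2.401.
E_I > 1: normal good (luxury).

2.401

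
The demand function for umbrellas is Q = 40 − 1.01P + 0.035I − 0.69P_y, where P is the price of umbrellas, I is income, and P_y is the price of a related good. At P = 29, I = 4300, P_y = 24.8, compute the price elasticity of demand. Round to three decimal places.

-0.203

Substituting, Q = 40 − 1.01(29) + 0.035(4300) − 0.69(24.8) = 40 − 29.29 + 150.5 − 17.112 = 144.098.
∂Q/∂P = −1.01, so E_p = (−1.01)·(29/144.098) ≈ -0.203.
|E_p| < 1: demand is inelastic.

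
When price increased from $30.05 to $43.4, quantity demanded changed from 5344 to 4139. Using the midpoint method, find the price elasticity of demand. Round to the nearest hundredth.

%ΔQ = (4139 − 5344)/[(5344 + 4139)/2] = -1205/4741.5 ≈ -0.2541.
%Δp = (43.4 − 30.05)/[(30.05 + 43.4)/2] = 13.35/36.725 ≈ 0.3635.
Arc elasticity E = %ΔQ/%Δp ≈ -0.2541/0.3635 ≈ -0.70.
|E| < 1: demand is inelastic over this range.

-0.70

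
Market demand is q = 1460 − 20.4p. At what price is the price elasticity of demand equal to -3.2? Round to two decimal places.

54.53

Set −bp/(a − bp) = −3.2 ⇒ bp = 3.2(a − bp) ⇒ bp(1+3.2) = 3.2·a.
p = 3.2·1460/(20.4·4.2) ≈ 54.53.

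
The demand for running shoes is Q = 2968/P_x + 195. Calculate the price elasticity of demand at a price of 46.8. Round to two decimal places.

-0.25

At P_x = 46.8, Q = 258.4188.
dQ/dP_x = −2968/P_x² = −1.3551.
Point elasticity E = (dQ/dP_x)·(P_x/Q) = -1.3551 × 46.8/258.4188 ≈ -0.25.
|E| < 1, so demand is inelastic at this price.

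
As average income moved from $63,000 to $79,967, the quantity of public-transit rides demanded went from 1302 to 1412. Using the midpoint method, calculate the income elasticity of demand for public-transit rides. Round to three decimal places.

0.342

%ΔQ = (1412 − 1302)/[(1302+1412)/2] = 110/1357 ≈ 0.0811.
%ΔM = (79,967 − 63,000)/[(63,000+79,967)/2] = 16967/71483.5 ≈ 0.2374.
E_I = %ΔQ/%ΔM ≈ 0.342.
E_I ∈ (0,1): normal good (necessity).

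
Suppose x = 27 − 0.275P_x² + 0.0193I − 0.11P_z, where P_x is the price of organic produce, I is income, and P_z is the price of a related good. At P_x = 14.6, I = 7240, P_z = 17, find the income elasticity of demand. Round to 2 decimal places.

1.32

Evaluating quantity at (P_x, I, P_z) gives x = 27 − 0.275(14.6)² + 0.0193(7240) − 0.11(17) = 27 − 58.619 + 139.732 − 1.87 = 106.243.
∂x/∂I = +0.0193, so E_I = 0.0193·(7240/106.243) ≈ 1.32.
E_I > 1: normal good (luxury).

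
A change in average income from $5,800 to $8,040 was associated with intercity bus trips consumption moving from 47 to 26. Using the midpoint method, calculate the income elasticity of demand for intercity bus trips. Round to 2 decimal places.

-1.78

%ΔQ = (26 − 47)/[(47+26)/2] = -21/36.5 ≈ -0.5753.
%ΔM = (8,040 − 5,800)/[(5,800+8,040)/2] = 2240/6920 ≈ 0.3237.
E_I = %ΔQ/%ΔM ≈ -1.78.
E_I < 0: inferior good.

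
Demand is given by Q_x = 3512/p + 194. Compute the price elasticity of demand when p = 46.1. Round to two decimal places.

-0.28

At p = 46.1, Q_x = 270.1822.
dQ_x/dp = −3512/p² = −1.6525.
Point elasticity E = (dQ_x/dp)·(p/Q_x) = -1.6525 × 46.1/270.1822 ≈ -0.28.
|E| < 1, so demand is inelastic at this price.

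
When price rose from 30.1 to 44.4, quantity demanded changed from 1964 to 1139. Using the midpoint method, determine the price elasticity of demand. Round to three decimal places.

%Δq = (1139 − 1964)/[(1964 + 1139)/2] = -825/1551.5 ≈ -0.5317.
%ΔP = (44.4 − 30.1)/[(30.1 + 44.4)/2] = 14.3/37.25 ≈ 0.3839.
Arc elasticity E = %Δq/%ΔP ≈ -0.5317/0.3839 ≈ -1.385.
|E| > 1: demand is elastic over this range.

-1.385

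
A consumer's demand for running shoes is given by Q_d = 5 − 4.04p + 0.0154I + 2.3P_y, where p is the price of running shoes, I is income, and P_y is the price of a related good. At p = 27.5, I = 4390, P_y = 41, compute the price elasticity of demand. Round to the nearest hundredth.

-1.99

Substituting, Q_d = 5 − 4.04(27.5) + 0.0154(4390) + 2.3(41) = 5 − 111.1 + 67.606 + 94.3 = 55.806.
∂Q_d/∂p = −4.04, so E_p = (−4.04)·(27.5/55.806) ≈ -1.99.
|E_p| > 1: demand is elastic.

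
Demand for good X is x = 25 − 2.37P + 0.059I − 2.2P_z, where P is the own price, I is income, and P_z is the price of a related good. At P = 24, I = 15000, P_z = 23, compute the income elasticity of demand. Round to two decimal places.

x = 25 − 2.37(24) + 0.059(15000) − 2.2(23) = 25 − 56.88 + 885 − 50.6 = 802.52.
∂x/∂I = +0.059, so E_I = 0.059·(15000/802.52) ≈ 1.10.
E_I > 1: normal good (luxury).

1.10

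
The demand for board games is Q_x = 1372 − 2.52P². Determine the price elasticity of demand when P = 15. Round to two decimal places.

At P = 15, Q_x = 805.
dQ_x/dP = −2·2.52·P = −75.6.
Point elasticity E = (dQ_x/dP)·(P/Q_x) = -75.6 × 15/805 ≈ -1.41.
|E| > 1, so demand is elastic at this price.

-1.41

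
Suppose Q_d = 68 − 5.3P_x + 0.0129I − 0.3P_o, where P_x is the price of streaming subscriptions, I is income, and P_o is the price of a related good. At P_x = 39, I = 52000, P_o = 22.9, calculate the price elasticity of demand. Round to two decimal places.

Q_d = 68 − 5.3(39) + 0.0129(52000) − 0.3(22.9) = 68 − 206.7 + 670.8 − 6.87 = 525.23.
∂Q_d/∂P_x = −5.3, so E_p = (−5.3)·(39/525.23) ≈ -0.39.
|E_p| < 1: demand is inelastic.

-0.39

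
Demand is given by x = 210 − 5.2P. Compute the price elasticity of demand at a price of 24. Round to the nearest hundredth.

At P = 24, x = 85.2.
dx/dP = −5.2.
Point elasticity E = (dx/dP)·(P/x) = -5.2 × 24/85.2 ≈ -1.46.
|E| > 1, so demand is elastic at this price.

-1.46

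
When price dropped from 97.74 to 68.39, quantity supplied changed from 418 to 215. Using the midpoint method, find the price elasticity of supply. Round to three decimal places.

%Δq = (215 − 418)/[(418 + 215)/2] = -203/316.5 ≈ -0.6414.
%ΔP = (68.39 − 97.74)/[(97.74 + 68.39)/2] = -29.35/83.065 ≈ -0.3533.
Arc elasticity E = %Δq/%ΔP ≈ -0.6414/-0.3533 ≈ 1.815.
|E| > 1: supply is elastic over this range.

1.815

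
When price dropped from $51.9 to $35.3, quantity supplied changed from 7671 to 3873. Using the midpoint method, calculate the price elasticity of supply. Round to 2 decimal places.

%ΔQ = (3873 − 7671)/[(7671 + 3873)/2] = -3798/5772 ≈ -0.6580.
%ΔP = (35.3 − 51.9)/[(51.9 + 35.3)/2] = -16.6/43.6 ≈ -0.3807.
Arc elasticity E = %ΔQ/%ΔP ≈ -0.6580/-0.3807 ≈ 1.73.
|E| > 1: supply is elastic over this range.

1.73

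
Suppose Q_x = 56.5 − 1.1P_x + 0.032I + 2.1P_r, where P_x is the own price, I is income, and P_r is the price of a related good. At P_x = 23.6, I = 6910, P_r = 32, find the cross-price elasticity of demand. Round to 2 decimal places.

At the given point, Q_x = 56.5 − 1.1(23.6) + 0.032(6910) + 2.1(32) = 56.5 − 25.96 + 221.12 + 67.2 = 318.86.
∂Q_x/∂P_r = +2.1, so E_xy = 2.1·(32/318.86) ≈ 0.21.
E_xy > 0: the goods are substitutes.

0.21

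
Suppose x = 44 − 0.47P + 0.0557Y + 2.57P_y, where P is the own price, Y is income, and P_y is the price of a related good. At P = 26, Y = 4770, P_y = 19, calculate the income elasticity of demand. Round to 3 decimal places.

0.767

First evaluate x: 44 − 0.47(26) + 0.0557(4770) + 2.57(19) = 44 − 12.22 + 265.689 + 48.83 = 346.299.
∂x/∂Y = +0.0557, so E_I = 0.0557·(4770/346.299) ≈ 0.767.
E_I ∈ (0,1): normal good (necessity).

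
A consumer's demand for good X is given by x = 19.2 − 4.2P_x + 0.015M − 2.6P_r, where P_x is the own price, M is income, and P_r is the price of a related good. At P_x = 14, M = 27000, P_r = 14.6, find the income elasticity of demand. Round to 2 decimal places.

1.24

Evaluating quantity at (P_x, M, P_r) gives x = 19.2 − 4.2(14) + 0.015(27000) − 2.6(14.6) = 19.2 − 58.8 + 405 − 37.96 = 327.44.
∂x/∂M = +0.015, so E_I = 0.015·(27000/327.44) ≈ 1.24.
E_I > 1: normal good (luxury).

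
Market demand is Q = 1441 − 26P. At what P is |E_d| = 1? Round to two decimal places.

27.71

For linear demand Q = a − bP, E = −bP/(a − bP). |E| = 1 ⇒ bP = a − bP ⇒ P = a/(2b).
P = 1441/(2·26) ≈ 27.71.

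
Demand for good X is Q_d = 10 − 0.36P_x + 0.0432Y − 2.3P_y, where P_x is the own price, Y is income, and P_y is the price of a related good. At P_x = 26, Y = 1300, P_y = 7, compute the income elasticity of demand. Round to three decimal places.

At the given point, Q_d = 10 − 0.36(26) + 0.0432(1300) − 2.3(7) = 10 − 9.36 + 56.16 − 16.1 = 40.7.
∂Q_d/∂Y = +0.0432, so E_I = 0.0432·(1300/40.7) ≈ 1.380.
E_I > 1: normal good (luxury).

1.380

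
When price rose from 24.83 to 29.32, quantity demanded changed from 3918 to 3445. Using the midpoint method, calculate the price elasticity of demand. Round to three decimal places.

%ΔQ = (3445 − 3918)/[(3918 + 3445)/2] = -473/3681.5 ≈ -0.1285.
%Δp = (29.32 − 24.83)/[(24.83 + 29.32)/2] = 4.49/27.075 ≈ 0.1658.
Arc elasticity E = %ΔQ/%Δp ≈ -0.1285/0.1658 ≈ -0.775.
|E| < 1: demand is inelastic over this range.

-0.775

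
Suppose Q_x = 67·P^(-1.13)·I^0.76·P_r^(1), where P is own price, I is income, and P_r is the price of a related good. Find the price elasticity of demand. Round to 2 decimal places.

-1.13

For a Cobb–Douglas (constant-elasticity) form Q_x = A·P^α·…, the elasticity with respect to P equals the exponent α at every point.
Here the exponent on P is -1.13, so the price elasticity of demand is -1.13.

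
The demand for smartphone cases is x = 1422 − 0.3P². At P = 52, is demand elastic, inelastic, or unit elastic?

At P = 52, x = 610.8.
dx/dP = −2·0.3·P = −31.2.
Point elasticity E = (dx/dP)·(P/x) = -31.2 × 52/610.8 ≈ -2.656.
|E| ≈ 2.656 > 1, so demand is elastic.

elastic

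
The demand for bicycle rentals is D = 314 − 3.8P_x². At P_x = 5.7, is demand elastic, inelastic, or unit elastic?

At P_x = 5.7, D = 190.538.
dD/dP_x = −2·3.8·P_x = −43.32.
Point elasticity E = (dD/dP_x)·(P_x/D) = -43.32 × 5.7/190.538 ≈ -1.296.
|E| ≈ 1.296 > 1, so demand is elastic.

elastic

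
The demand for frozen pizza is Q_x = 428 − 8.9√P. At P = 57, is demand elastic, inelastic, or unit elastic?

At P = 57, Q_x = 360.8065.
dQ_x/dP = −8.9/(2√P) = −8.9/(2·7.5498).
Point elasticity E = (dQ_x/dP)·(P/Q_x) = -0.5894 × 57/360.8065 ≈ -0.093.
|E| ≈ 0.093 < 1, so demand is inelastic.

inelastic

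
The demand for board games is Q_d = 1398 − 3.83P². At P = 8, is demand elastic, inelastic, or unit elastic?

At P = 8, Q_d = 1152.88.
dQ_d/dP = −2·3.83·P = −61.28.
Point elasticity E = (dQ_d/dP)·(P/Q_d) = -61.28 × 8/1152.88 ≈ -0.425.
|E| ≈ 0.425 < 1, so demand is inelastic.

inelastic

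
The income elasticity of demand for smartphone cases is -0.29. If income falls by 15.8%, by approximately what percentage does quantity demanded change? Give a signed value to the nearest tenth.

4.6

%ΔQ ≈ E × %ΔI = (-0.29) × (-15.8%) ≈ 4.6%.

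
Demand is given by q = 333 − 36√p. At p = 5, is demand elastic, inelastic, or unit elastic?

At p = 5, q = 252.5016.
dq/dp = −36/(2√p) = −36/(2·2.2361).
Point elasticity E = (dq/dp)·(p/q) = -8.0498 × 5/252.5016 ≈ -0.159.
|E| ≈ 0.159 < 1, so demand is inelastic.

inelastic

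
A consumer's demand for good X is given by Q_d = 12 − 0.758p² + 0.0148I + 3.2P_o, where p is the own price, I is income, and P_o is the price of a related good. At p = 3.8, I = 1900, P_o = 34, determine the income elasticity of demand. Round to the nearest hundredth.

Q_d = 12 − 0.758(3.8)² + 0.0148(1900) + 3.2(34) = 12 − 10.9455 + 28.12 + 108.8 = 137.9745.
∂Q_d/∂I = +0.0148, so E_I = 0.0148·(1900/137.9745) ≈ 0.20.
E_I ∈ (0,1): normal good (necessity).

0.20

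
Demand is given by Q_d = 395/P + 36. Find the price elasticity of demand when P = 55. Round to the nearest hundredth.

-0.17

At P = 55, Q_d = 43.1818.
dQ_d/dP = −395/P² = −0.1306.
Point elasticity E = (dQ_d/dP)·(P/Q_d) = -0.1306 × 55/43.1818 ≈ -0.17.
|E| < 1, so demand is inelastic at this price.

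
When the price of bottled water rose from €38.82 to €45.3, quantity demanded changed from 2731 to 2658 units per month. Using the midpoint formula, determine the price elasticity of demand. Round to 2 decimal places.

-0.18

%Δq = (2658 − 2731)/[(2731 + 2658)/2] = -73/2694.5 ≈ -0.0271.
%Δp = (45.3 − 38.82)/[(38.82 + 45.3)/2] = 6.48/42.06 ≈ 0.1541.
Arc elasticity E = %Δq/%Δp ≈ -0.0271/0.1541 ≈ -0.18.
|E| < 1: demand is inelastic over this range.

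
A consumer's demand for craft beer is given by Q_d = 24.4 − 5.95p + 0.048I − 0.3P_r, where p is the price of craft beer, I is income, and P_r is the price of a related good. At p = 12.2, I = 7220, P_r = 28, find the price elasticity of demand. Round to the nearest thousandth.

Q_d = 24.4 − 5.95(12.2) + 0.048(7220) − 0.3(28) = 24.4 − 72.59 + 346.56 − 8.4 = 289.97.
∂Q_d/∂p = −5.95, so E_p = (−5.95)·(12.2/289.97) ≈ -0.250.
|E_p| < 1: demand is inelastic.

-0.250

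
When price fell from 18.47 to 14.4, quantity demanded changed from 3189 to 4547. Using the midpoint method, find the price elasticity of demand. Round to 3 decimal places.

-1.418

%ΔQ = (4547 − 3189)/[(3189 + 4547)/2] = 1358/3868 ≈ 0.3511.
%ΔP = (14.4 − 18.47)/[(18.47 + 14.4)/2] = -4.07/16.435 ≈ -0.2476.
Arc elasticity E = %ΔQ/%ΔP ≈ 0.3511/-0.2476 ≈ -1.418.
|E| > 1: demand is elastic over this range.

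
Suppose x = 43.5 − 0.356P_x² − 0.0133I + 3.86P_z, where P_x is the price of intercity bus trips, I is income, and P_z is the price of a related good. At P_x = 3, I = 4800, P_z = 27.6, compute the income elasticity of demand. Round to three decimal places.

-0.769

At the given point, x = 43.5 − 0.356(3)² − 0.0133(4800) + 3.86(27.6) = 43.5 − 3.204 − 63.84 + 106.536 = 82.992.
∂x/∂I = −0.0133, so E_I = -0.0133·(4800/82.992) ≈ -0.769.
E_I < 0: inferior good.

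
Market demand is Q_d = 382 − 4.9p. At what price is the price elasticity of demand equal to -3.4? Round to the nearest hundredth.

Set −bp/(a − bp) = −3.4 ⇒ bp = 3.4(a − bp) ⇒ bp(1+3.4) = 3.4·a.
p = 3.4·382/(4.9·4.4) ≈ 60.24.

60.24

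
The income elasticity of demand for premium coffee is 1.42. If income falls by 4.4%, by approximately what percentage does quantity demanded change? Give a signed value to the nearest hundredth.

%ΔQ ≈ E × %ΔI = (1.42) × (-4.4%) ≈ -6.25%.

-6.25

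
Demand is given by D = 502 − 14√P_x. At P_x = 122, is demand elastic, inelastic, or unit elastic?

At P_x = 122, D = 347.3649.
dD/dP_x = −14/(2√P_x) = −14/(2·11.0454).
Point elasticity E = (dD/dP_x)·(P_x/D) = -0.6338 × 122/347.3649 ≈ -0.223.
|E| ≈ 0.223 < 1, so demand is inelastic.

inelastic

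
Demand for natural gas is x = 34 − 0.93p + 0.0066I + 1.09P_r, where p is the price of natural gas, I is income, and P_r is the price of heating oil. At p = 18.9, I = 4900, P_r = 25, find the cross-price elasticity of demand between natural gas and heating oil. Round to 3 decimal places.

At the given point, x = 34 − 0.93(18.9) + 0.0066(4900) + 1.09(25) = 34 − 17.577 + 32.34 + 27.25 = 76.013.
∂x/∂P_r = +1.09, so E_xy = 1.09·(25/76.013) ≈ 0.358.
E_xy > 0: the goods are substitutes.

0.358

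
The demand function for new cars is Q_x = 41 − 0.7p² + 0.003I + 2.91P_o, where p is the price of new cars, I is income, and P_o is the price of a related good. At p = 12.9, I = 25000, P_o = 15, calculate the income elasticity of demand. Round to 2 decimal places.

1.74

At the given point, Q_x = 41 − 0.7(12.9)² + 0.003(25000) + 2.91(15) = 41 − 116.487 + 75 + 43.65 = 43.163.
∂Q_x/∂I = +0.003, so E_I = 0.003·(25000/43.163) ≈ 1.74.
E_I > 1: normal good (luxury).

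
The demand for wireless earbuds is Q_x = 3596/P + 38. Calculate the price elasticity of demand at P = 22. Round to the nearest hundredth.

-0.81

At P = 22, Q_x = 201.4545.
dQ_x/dP = −3596/P² = −7.4298.
Point elasticity E = (dQ_x/dP)·(P/Q_x) = -7.4298 × 22/201.4545 ≈ -0.81.
|E| < 1, so demand is inelastic at this price.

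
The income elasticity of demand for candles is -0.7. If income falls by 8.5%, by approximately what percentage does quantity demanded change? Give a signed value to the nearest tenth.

6.0

%ΔQ ≈ E × %ΔI = (-0.7) × (-8.5%) ≈ 6.0%.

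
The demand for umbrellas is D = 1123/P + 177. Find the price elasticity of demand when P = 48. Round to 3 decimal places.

At P = 48, D = 200.3958.
dD/dP = −1123/P² = −0.4874.
Point elasticity E = (dD/dP)·(P/D) = -0.4874 × 48/200.3958 ≈ -0.117.
|E| < 1, so demand is inelastic at this price.

-0.117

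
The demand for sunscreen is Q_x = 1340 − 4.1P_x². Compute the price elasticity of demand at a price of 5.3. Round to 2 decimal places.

At P_x = 5.3, Q_x = 1224.831.
dQ_x/dP_x = −2·4.1·P_x = −43.46.
Point elasticity E = (dQ_x/dP_x)·(P_x/Q_x) = -43.46 × 5.3/1224.831 ≈ -0.19.
|E| < 1, so demand is inelastic at this price.

-0.19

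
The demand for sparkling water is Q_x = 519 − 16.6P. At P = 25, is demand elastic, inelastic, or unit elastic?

elastic

At P = 25, Q_x = 104.
dQ_x/dP = −16.6.
Point elasticity E = (dQ_x/dP)·(P/Q_x) = -16.6 × 25/104 ≈ -3.990.
|E| ≈ 3.990 > 1, so demand is elastic.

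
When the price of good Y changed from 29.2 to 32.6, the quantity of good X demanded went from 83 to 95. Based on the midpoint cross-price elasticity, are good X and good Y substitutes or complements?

substitutes

%ΔQ_x = (95 − 83)/[(83+95)/2] = 12/89 ≈ 0.1348.
%ΔP_y = (32.6 − 29.2)/[(29.2+32.6)/2] ≈ 0.1100.
E_xy = 0.1348/0.1100 ≈ 1.225.
E_xy > 0, so the goods are substitutes.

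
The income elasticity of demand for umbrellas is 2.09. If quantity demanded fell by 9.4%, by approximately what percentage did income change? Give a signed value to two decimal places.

%ΔQ ≈ E × %ΔI ⇒ %ΔI = %ΔQ / E = (-9.4%)/(2.09) ≈ -4.50%.

-4.50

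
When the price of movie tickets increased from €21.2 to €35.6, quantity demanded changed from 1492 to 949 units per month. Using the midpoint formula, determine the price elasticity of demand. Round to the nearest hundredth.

%Δq = (949 − 1492)/[(1492 + 949)/2] = -543/1220.5 ≈ -0.4449.
%ΔP = (35.6 − 21.2)/[(21.2 + 35.6)/2] = 14.4/28.4 ≈ 0.5070.
Arc elasticity E = %Δq/%ΔP ≈ -0.4449/0.5070 ≈ -0.88.
|E| < 1: demand is inelastic over this range.

-0.88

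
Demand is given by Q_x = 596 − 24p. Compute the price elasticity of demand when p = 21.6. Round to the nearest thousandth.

-6.680

At p = 21.6, Q_x = 77.6.
dQ_x/dp = −24.
Point elasticity E = (dQ_x/dp)·(p/Q_x) = -24 × 21.6/77.6 ≈ -6.680.
|E| > 1, so demand is elastic at this price.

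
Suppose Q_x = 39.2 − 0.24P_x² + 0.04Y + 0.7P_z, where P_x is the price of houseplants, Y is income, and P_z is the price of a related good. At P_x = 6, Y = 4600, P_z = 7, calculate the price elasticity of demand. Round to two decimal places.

First evaluate Q_x: 39.2 − 0.24(6)² + 0.04(4600) + 0.7(7) = 39.2 − 8.64 + 184 + 4.9 = 219.46.
∂Q_x/∂P_x = −2·0.24·P_x = -2.88, so E_p = -2.88·(6/219.46) ≈ -0.08.
|E_p| < 1: demand is inelastic.

-0.08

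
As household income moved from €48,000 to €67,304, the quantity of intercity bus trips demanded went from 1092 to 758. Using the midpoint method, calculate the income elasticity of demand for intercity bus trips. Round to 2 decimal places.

-1.08

%ΔQ = (758 − 1092)/[(1092+758)/2] = -334/925 ≈ -0.3611.
%ΔI = (67,304 − 48,000)/[(48,000+67,304)/2] = 19304/57652 ≈ 0.3348.
E_I = %ΔQ/%ΔI ≈ -1.08.
E_I < 0: inferior good.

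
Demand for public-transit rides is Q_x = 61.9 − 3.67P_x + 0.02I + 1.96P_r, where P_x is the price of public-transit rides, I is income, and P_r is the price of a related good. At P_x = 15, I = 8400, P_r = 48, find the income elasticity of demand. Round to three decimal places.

0.625

Substituting, Q_x = 61.9 − 3.67(15) + 0.02(8400) + 1.96(48) = 61.9 − 55.05 + 168 + 94.08 = 268.93.
∂Q_x/∂I = +0.02, so E_I = 0.02·(8400/268.93) ≈ 0.625.
E_I ∈ (0,1): normal good (necessity).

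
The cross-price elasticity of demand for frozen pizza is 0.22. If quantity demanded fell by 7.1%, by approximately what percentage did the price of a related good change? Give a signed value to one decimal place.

-32.3

%ΔQ ≈ E × %ΔP_y ⇒ %ΔP_y = %ΔQ / E = (-7.1%)/(0.22) ≈ -32.3%.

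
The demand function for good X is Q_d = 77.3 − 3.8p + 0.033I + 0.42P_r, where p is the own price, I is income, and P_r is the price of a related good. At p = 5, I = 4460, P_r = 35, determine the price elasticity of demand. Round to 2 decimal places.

Evaluating quantity at (p, I, P_r) gives Q_d = 77.3 − 3.8(5) + 0.033(4460) + 0.42(35) = 77.3 − 19 + 147.18 + 14.7 = 220.18.
∂Q_d/∂p = −3.8, so E_p = (−3.8)·(5/220.18) ≈ -0.09.
|E_p| < 1: demand is inelastic.

-0.09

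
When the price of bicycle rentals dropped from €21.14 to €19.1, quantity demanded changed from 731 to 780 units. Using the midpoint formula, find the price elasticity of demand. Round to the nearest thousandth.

-0.640

%ΔQ = (780 − 731)/[(731 + 780)/2] = 49/755.5 ≈ 0.0649.
%ΔP = (19.1 − 21.14)/[(21.14 + 19.1)/2] = -2.04/20.12 ≈ -0.1014.
Arc elasticity E = %ΔQ/%ΔP ≈ 0.0649/-0.1014 ≈ -0.640.
|E| < 1: demand is inelastic over this range.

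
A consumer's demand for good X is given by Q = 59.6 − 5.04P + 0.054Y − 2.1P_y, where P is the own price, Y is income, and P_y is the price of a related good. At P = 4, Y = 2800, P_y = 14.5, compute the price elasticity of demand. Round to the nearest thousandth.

-0.126

First evaluate Q: 59.6 − 5.04(4) + 0.054(2800) − 2.1(14.5) = 59.6 − 20.16 + 151.2 − 30.45 = 160.19.
∂Q/∂P = −5.04, so E_p = (−5.04)·(4/160.19) ≈ -0.126.
|E_p| < 1: demand is inelastic.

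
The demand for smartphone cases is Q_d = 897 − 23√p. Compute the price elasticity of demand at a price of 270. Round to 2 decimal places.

At p = 270, Q_d = 519.0714.
dQ_d/dp = −23/(2√p) = −23/(2·16.4317).
Point elasticity E = (dQ_d/dp)·(p/Q_d) = -0.6999 × 270/519.0714 ≈ -0.36.
|E| < 1, so demand is inelastic at this price.

-0.36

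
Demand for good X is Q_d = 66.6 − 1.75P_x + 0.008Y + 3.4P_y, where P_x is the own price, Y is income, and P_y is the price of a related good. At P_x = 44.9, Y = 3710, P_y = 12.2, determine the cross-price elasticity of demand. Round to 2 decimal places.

First evaluate Q_d: 66.6 − 1.75(44.9) + 0.008(3710) + 3.4(12.2) = 66.6 − 78.575 + 29.68 + 41.48 = 59.185.
∂Q_d/∂P_y = +3.4, so E_xy = 3.4·(12.2/59.185) ≈ 0.70.
E_xy > 0: the goods are substitutes.

0.70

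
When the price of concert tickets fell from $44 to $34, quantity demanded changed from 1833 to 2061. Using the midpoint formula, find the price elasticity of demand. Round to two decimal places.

-0.46

%Δq = (2061 − 1833)/[(1833 + 2061)/2] = 228/1947 ≈ 0.1171.
%Δp = (34 − 44)/[(44 + 34)/2] = -10/39 ≈ -0.2564.
Arc elasticity E = %Δq/%Δp ≈ 0.1171/-0.2564 ≈ -0.46.
|E| < 1: demand is inelastic over this range.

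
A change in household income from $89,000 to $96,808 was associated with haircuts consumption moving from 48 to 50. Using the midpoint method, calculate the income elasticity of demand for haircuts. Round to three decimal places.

0.486

%ΔQ = (50 − 48)/[(48+50)/2] = 2/49 ≈ 0.0408.
%ΔM = (96,808 − 89,000)/[(89,000+96,808)/2] = 7808/92904 ≈ 0.0840.
E_I = %ΔQ/%ΔM ≈ 0.486.
E_I ∈ (0,1): normal good (necessity).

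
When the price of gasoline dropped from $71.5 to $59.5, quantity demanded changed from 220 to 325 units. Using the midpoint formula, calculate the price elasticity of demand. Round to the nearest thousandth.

%ΔQ = (325 − 220)/[(220 + 325)/2] = 105/272.5 ≈ 0.3853.
%ΔP = (59.5 − 71.5)/[(71.5 + 59.5)/2] = -12/65.5 ≈ -0.1832.
Arc elasticity E = %ΔQ/%ΔP ≈ 0.3853/-0.1832 ≈ -2.103.
|E| > 1: demand is elastic over this range.

-2.103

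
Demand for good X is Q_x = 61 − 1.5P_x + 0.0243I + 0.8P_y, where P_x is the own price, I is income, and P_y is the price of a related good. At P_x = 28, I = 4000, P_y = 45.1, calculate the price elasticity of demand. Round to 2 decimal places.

-0.28

At the given point, Q_x = 61 − 1.5(28) + 0.0243(4000) + 0.8(45.1) = 61 − 42 + 97.2 + 36.08 = 152.28.
∂Q_x/∂P_x = −1.5, so E_p = (−1.5)·(28/152.28) ≈ -0.28.
|E_p| < 1: demand is inelastic.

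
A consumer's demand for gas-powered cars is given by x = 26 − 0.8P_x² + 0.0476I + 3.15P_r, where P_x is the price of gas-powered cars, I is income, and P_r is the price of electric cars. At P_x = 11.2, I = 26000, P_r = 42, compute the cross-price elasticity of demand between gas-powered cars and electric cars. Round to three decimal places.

First evaluate x: 26 − 0.8(11.2)² + 0.0476(26000) + 3.15(42) = 26 − 100.352 + 1237.6 + 132.3 = 1295.548.
∂x/∂P_r = +3.15, so E_xy = 3.15·(42/1295.548) ≈ 0.102.
E_xy > 0: the goods are substitutes.

0.102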